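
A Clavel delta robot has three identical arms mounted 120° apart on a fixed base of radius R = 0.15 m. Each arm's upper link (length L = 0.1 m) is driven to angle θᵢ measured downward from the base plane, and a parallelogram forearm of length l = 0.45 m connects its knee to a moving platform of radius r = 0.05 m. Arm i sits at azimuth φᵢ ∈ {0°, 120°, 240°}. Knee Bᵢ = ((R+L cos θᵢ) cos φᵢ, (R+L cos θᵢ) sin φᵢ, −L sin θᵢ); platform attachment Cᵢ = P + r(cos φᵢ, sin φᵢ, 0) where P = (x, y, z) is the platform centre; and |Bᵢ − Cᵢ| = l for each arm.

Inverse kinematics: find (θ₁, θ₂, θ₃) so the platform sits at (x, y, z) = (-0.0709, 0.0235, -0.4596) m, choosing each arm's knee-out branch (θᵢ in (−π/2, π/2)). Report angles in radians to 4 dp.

rotate P by −φ1: (-0.0709, 0.0235, -0.4596)
  e−x'=0.1709;  (l²−L²−(e−x')²−y'²−z²)/2L = -0.2425
  θ1 = atan2(B,A) + arccos(C/0.4903) = 0.8732
rotate P by −φ2: (0.0558, 0.0497, -0.4596)
  e−x'=0.0442;  (l²−L²−(e−x')²−y'²−z²)/2L = -0.1158
  γ=atan2(-0.4596,0.0442)=-1.4749;  ψ=arccos(-0.2507)=1.8242;  θ2=γ+ψ≈0.3493
φ3=240.0° → target in arm frame (0.0151, -0.0732)
  A cos θ + B sin θ = C:  0.0849·cos θ + -0.4596·sin θ = -0.1565
  √(A²+B²)=0.4674;  θ3 = -1.3881+1.9121 ≈ 0.5240

θ₁ = 0.8732, θ₂ = 0.3493, θ₃ = 0.5240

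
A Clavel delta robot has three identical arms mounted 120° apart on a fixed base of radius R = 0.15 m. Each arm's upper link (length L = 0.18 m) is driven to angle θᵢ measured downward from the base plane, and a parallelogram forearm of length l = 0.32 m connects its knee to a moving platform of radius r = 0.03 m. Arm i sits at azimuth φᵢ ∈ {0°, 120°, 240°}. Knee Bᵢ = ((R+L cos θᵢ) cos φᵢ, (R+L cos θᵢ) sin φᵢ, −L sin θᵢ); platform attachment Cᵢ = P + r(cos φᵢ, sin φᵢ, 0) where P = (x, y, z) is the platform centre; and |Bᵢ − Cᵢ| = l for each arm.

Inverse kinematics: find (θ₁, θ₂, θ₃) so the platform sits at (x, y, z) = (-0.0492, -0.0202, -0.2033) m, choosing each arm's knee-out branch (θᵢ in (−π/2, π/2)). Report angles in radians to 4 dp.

rotate P by −φ1: (-0.0492, -0.0202, -0.2033)
  A cos θ + B sin θ = C:  0.1692·cos θ + -0.2033·sin θ = -0.0010
  γ=atan2(-0.2033,0.1692)=-0.8767;  ψ=arccos(-0.0039)=1.5747;  θ1=γ+ψ≈0.6980
rotate P by −φ2: (0.0071, 0.0527, -0.2033)
  A cos θ + B sin θ = C:  0.1129·cos θ + -0.2033·sin θ = 0.0365
  √(A²+B²)=0.2325;  θ2 = -1.0639+1.4131 ≈ 0.3492
rotate P by −φ3: (0.0421, -0.0325, -0.2033)
  A=0.0779, B=-0.2033, C=(l²−L²−A²−y'²−z²)/(2L)=0.0598
  √(A²+B²)=0.2177;  θ3 = -1.2048+1.2924 ≈ 0.0875

θ₁ = 0.6980, θ₂ = 0.3492, θ₃ = 0.0875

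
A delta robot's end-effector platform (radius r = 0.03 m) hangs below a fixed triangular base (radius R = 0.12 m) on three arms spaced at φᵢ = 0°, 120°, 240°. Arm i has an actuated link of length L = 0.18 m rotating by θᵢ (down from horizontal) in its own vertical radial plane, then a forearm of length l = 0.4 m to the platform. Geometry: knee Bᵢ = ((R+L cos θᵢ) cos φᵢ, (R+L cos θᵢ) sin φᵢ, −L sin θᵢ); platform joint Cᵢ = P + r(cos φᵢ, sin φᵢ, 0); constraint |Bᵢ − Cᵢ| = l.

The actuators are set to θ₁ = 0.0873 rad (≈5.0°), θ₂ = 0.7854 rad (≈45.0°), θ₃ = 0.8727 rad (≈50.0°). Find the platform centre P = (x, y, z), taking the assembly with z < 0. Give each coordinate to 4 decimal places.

O1 = (0.2693·cos0.0°, 0.2693·sin0.0°, -0.0157) = (0.2693, 0.0000, -0.0157)
arm 2 at φ=120.0°: ρ2 = 0.2173;  O2 = (-0.1086, 0.1882, -0.1273)
φ3=240.0°: virtual centre (-0.1028, -0.1781, -0.1379), radius l
subtract pairs → two planes through P
plane₁₂: -0.7559x+0.3763y+-0.2232z = -0.0094
Cramer: x(z) = 0.0139-0.3121z;  y(z) = 0.0031-0.0339z
quadratic in z: (1.0986)z²+(0.1906)z+(-0.0945)=0, √Δ=0.6721 → z ∈ {-0.3926, 0.2191}; z = -0.3926 (taking z<0)
x = 0.1365, y = 0.0164

(0.1365, 0.0164, -0.3926)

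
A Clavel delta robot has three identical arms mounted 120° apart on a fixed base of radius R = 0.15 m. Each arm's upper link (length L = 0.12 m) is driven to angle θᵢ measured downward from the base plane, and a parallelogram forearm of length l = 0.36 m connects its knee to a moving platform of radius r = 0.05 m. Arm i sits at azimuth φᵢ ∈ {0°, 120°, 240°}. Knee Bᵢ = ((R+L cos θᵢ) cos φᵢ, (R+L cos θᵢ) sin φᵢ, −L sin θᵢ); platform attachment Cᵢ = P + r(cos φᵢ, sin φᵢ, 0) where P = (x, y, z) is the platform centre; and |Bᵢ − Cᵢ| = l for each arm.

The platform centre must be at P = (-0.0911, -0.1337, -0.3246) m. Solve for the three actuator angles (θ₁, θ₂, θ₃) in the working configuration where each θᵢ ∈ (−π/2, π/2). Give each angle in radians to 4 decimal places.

θ₁ = 1.0475, θ₂ = 0.9600, θ₃ = -0.2616

arm 1 (φ=0.0°): x'=-0.0911, y'=-0.1337
  A=0.1911, B=-0.3246, C=(l²−L²−A²−y'²−z²)/(2L)=-0.1857
  θ1 = atan2(B,A) + arccos(C/0.3767) = 1.0475
arm 2 (φ=120.0°): x'=-0.0702, y'=0.1457
  e−x'=0.1702;  (l²−L²−(e−x')²−y'²−z²)/2L = -0.1683
  θ2 = atan2(B,A) + arccos(C/0.3665) = 0.9600
arm 3 (φ=240.0°): x'=0.1613, y'=-0.0120
  A cos θ + B sin θ = C:  -0.0613·cos θ + -0.3246·sin θ = 0.0247
  γ=atan2(-0.3246,-0.0613)=-1.7576;  ψ=arccos(0.0748)=1.4960;  θ3=γ+ψ≈-0.2616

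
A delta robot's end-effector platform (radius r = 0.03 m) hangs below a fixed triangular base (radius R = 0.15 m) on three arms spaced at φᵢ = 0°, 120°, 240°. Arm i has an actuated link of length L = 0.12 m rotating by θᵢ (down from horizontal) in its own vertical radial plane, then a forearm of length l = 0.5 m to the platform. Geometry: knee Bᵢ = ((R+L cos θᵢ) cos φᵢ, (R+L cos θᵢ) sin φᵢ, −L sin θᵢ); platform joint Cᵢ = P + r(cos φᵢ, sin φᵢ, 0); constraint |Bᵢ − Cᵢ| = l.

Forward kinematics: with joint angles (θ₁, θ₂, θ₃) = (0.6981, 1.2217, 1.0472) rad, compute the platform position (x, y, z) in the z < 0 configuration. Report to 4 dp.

(0.0760, -0.0268, -0.5576)

φ1=0.0°: virtual centre (0.2119, 0.0000, -0.0771), radius l
φ2=120.0°: virtual centre (-0.0805, 0.1395, -0.1128), radius l
arm 3 at φ=240.0°: ρ3 = 0.1800;  O3 = (-0.0900, -0.1559, -0.1039)
eliminate P² terms by subtracting sphere 1 from 2 and 3
plane₁₂: -0.5849x+0.2789y+-0.0713z = -0.0122
Cramer: x(z) = 0.0169-0.1059z;  y(z) = -0.0082+0.0333z
sphere 1 gives Az²+Bz+C=0 with A=1.0123, B=0.1950, C=-0.2060;  B²−4AC=0.8721;  roots -0.5576, 0.3649;  negative root z = -0.5576
x = 0.0760, y = -0.0268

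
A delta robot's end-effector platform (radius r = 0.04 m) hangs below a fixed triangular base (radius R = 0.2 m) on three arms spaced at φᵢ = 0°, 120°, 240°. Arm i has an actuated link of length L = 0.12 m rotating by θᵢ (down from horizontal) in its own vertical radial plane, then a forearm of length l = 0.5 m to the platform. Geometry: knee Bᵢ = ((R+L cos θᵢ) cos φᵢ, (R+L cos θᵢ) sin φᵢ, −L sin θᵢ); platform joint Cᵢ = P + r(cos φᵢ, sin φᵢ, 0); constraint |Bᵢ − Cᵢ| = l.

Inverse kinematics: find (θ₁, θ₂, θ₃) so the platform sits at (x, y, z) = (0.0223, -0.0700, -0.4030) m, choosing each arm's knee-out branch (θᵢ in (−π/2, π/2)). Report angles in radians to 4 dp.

rotate P by −φ1: (0.0223, -0.0700, -0.4030)
  e−x'=0.1377;  (l²−L²−(e−x')²−y'²−z²)/2L = 0.2055
  γ=atan2(-0.4030,0.1377)=-1.2415;  ψ=arccos(0.4826)=1.0671;  θ1=γ+ψ≈-0.1744
rotate P by −φ2: (-0.0718, 0.0157, -0.4030)
  e−x'=0.2318;  (l²−L²−(e−x')²−y'²−z²)/2L = 0.0801
  √(A²+B²)=0.4649;  θ2 = -1.0489+1.3976 ≈ 0.3487
rotate P by −φ3: (0.0495, 0.0543, -0.4030)
  e−x'=0.1105;  (l²−L²−(e−x')²−y'²−z²)/2L = 0.2418
  γ=atan2(-0.4030,0.1105)=-1.3031;  ψ=arccos(0.5786)=0.9538;  θ3=γ+ψ≈-0.3493

θ₁ = -0.1744, θ₂ = 0.3487, θ₃ = -0.3493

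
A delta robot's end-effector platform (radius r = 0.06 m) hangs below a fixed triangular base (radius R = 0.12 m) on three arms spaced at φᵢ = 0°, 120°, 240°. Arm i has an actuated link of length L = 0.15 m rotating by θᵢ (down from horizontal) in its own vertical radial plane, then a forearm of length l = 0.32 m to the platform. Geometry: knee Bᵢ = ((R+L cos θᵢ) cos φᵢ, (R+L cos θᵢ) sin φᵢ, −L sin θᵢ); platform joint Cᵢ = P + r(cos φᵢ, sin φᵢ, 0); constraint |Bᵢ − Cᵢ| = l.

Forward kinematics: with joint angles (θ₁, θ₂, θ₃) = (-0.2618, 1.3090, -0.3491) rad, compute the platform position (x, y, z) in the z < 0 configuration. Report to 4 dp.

(0.1020, -0.1917, -0.1959)

φ1=0.0°: virtual centre (0.2049, 0.0000, 0.0388), radius l
arm 2 at φ=120.0°: ρ2 = 0.0988;  S2 = (-0.0494, 0.0856, -0.1449)
φ3=240.0°: virtual centre (-0.1005, -0.1740, 0.0513), radius l
eliminate P² terms by subtracting sphere 1 from 2 and 3
[-0.5086 0.1712 -0.3674]·P = -0.0127;  [-0.6107 -0.3481 0.0250]·P = -0.0005
det = 0.2816;  x = 0.0160+-0.4390z,  y = -0.0268+0.8421z
into |P−S₁|² = l²: 1.9018z² + 0.0431z + -0.0645 = 0;  Δ = 0.4926;  z = -0.1959 or 0.1732 → z<0 root = -0.1959
x = 0.1020, y = -0.1917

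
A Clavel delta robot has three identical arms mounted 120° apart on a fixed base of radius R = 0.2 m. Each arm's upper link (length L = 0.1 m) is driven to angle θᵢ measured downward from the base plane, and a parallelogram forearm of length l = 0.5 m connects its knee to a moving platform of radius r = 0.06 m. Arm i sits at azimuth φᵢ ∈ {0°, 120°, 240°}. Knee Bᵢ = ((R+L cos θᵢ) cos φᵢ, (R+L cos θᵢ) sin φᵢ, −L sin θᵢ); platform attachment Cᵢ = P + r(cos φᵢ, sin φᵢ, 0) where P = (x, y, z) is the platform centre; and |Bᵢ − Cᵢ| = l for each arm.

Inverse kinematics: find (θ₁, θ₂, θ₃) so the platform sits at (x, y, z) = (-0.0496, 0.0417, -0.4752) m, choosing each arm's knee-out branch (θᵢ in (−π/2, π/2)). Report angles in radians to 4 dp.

φ1=0.0° → target in arm frame (-0.0496, 0.0417)
  A cos θ + B sin θ = C:  0.1896·cos θ + -0.4752·sin θ = -0.1175
  γ=atan2(-0.4752,0.1896)=-1.1912;  ψ=arccos(-0.2297)=1.8025;  θ1=γ+ψ≈0.6114
arm 2 (φ=120.0°): x'=0.0609, y'=0.0221
  e−x'=0.0791;  (l²−L²−(e−x')²−y'²−z²)/2L = 0.0372
  √(A²+B²)=0.4817;  θ2 = -1.4059+1.4935 ≈ 0.0876
φ3=240.0° → target in arm frame (-0.0113, -0.0638)
  A cos θ + B sin θ = C:  0.1513·cos θ + -0.4752·sin θ = -0.0639
  θ3 = atan2(B,A) + arccos(C/0.4987) = 0.4368

θ₁ = 0.6114, θ₂ = 0.0876, θ₃ = 0.4368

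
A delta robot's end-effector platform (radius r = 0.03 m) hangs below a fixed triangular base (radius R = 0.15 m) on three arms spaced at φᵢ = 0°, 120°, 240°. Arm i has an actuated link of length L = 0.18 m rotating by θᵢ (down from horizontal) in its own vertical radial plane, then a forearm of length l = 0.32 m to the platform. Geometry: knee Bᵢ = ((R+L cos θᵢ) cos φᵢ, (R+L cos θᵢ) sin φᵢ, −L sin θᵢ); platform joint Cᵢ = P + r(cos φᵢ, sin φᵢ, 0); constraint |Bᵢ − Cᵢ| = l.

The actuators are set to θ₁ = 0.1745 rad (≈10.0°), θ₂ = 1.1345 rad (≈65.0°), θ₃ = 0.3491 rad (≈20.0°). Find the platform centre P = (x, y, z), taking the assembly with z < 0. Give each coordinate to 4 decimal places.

(0.0705, -0.0918, -0.2376)

φ1=0.0°: virtual centre (0.2973, 0.0000, -0.0313), radius l
arm 2 at φ=120.0°: (R−r)+L cos θ2 = 0.1961;  O2 = (-0.0980, 0.1698, -0.1631)
O3 = (0.2891·cos240.0°, 0.2891·sin240.0°, -0.0616) = (-0.1446, -0.2504, -0.0616)
eliminate P² terms by subtracting sphere 1 from 2 and 3
linear system: -0.7906x+0.3396y = -0.0243−-0.2638z; -0.8837x+-0.5008y = -0.0019−-0.0606z
Cramer: x(z) = 0.0184-0.2194z;  y(z) = -0.0286+0.2660z
quadratic in z: (1.1189)z²+(0.1696)z+(-0.0229)=0, √Δ=0.3620 → z ∈ {-0.2376, 0.0860}; z = -0.2376 (taking z<0)
x = 0.0705, y = -0.0918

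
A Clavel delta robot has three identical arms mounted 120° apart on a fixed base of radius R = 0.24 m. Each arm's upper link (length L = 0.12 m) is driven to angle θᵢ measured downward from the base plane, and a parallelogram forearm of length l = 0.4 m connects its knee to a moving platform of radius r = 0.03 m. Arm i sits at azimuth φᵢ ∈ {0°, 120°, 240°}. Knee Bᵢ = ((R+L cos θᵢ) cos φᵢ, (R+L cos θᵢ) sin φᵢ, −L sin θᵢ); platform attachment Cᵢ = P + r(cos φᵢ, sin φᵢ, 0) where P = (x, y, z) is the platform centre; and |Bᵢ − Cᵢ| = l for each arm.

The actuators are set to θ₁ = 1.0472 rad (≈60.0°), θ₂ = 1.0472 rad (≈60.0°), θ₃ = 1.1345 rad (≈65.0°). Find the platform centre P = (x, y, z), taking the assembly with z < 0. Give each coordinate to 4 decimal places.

(0.0049, 0.0085, -0.4034)

arm 1 at φ=0.0°: e+L cos θ1 = 0.2700;  centre 1 = (0.2700, 0.0000, -0.1039)
arm 2 at φ=120.0°: e+L cos θ2 = 0.2700;  centre 2 = (-0.1350, 0.2338, -0.1039)
arm 3 at φ=240.0°: e+L cos θ3 = 0.2607;  centre 3 = (-0.1304, -0.2258, -0.1088)
eliminate P² terms by subtracting sphere 1 from 2 and 3
[-0.8100 0.4677 0.0000]·P = 0.0000;  [-0.8007 -0.4516 -0.0097]·P = -0.0039
Cramer: x(z) = 0.0025-0.0061z;  y(z) = 0.0043-0.0106z
quadratic in z: (1.0001)z²+(0.2110)z+(-0.0776)=0, √Δ=0.5958 → z ∈ {-0.4034, 0.1924}; z = -0.4034 (taking z<0)
x = 0.0049, y = 0.0085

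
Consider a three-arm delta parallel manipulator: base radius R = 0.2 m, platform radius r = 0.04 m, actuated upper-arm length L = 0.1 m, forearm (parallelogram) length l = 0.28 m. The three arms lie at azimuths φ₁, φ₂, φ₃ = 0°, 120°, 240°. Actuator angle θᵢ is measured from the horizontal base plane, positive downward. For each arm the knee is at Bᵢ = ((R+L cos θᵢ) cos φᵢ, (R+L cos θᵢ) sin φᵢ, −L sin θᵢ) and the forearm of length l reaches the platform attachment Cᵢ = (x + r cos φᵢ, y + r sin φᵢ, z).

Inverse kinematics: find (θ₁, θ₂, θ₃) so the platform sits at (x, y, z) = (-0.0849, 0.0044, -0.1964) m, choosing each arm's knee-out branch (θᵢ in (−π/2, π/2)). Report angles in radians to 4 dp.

φ1=0.0° → target in arm frame (-0.0849, 0.0044)
  A cos θ + B sin θ = C:  0.2449·cos θ + -0.1964·sin θ = -0.1508
  γ=atan2(-0.1964,0.2449)=-0.6759;  ψ=arccos(-0.4805)=2.0720;  θ1=γ+ψ≈1.3961
arm 2 (φ=120.0°): x'=0.0463, y'=0.0713
  A=0.1137, B=-0.1964, C=(l²−L²−A²−y'²−z²)/(2L)=0.0590
  θ2 = atan2(B,A) + arccos(C/0.2270) = 0.2619
arm 3 (φ=240.0°): x'=0.0386, y'=-0.0757
  A=0.1214, B=-0.1964, C=(l²−L²−A²−y'²−z²)/(2L)=0.0468
  γ=atan2(-0.1964,0.1214)=-1.0173;  ψ=arccos(0.2028)=1.3666;  θ3=γ+ψ≈0.3493

θ₁ = 1.3961, θ₂ = 0.2619, θ₃ = 0.3493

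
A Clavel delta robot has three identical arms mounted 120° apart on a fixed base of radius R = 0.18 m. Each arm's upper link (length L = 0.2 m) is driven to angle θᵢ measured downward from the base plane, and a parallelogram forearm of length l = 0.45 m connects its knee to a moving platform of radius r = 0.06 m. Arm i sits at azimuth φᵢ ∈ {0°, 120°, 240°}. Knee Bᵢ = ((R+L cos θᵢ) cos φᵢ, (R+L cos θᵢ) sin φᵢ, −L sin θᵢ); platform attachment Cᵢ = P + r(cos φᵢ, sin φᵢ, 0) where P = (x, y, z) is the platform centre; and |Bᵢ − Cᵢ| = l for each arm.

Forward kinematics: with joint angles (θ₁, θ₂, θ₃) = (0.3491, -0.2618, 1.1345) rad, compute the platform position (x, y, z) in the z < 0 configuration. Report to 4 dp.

(0.0338, 0.2163, -0.3523)

φ1=0.0°: virtual centre (0.3079, 0.0000, -0.0684), radius l
O2 = (0.3132·cos120.0°, 0.3132·sin120.0°, 0.0518) = (-0.1566, 0.2712, 0.0518)
arm 3 at φ=240.0°: (R−r)+L cos θ3 = 0.2045;  O3 = (-0.1023, -0.1771, -0.1813)
eliminate P² terms by subtracting sphere 1 from 2 and 3
linear system: -0.9291x+0.5425y = 0.0013−0.2403z; -0.8204x+-0.3542y = -0.0248−-0.2257z
Cramer: x(z) = 0.0168-0.0482z;  y(z) = 0.0311-0.5256z
quadratic in z: (1.2786)z²+(0.1322)z+(-0.1121)=0, √Δ=0.7686 → z ∈ {-0.3523, 0.2489}; z = -0.3523 (taking z<0)
x = 0.0338, y = 0.2163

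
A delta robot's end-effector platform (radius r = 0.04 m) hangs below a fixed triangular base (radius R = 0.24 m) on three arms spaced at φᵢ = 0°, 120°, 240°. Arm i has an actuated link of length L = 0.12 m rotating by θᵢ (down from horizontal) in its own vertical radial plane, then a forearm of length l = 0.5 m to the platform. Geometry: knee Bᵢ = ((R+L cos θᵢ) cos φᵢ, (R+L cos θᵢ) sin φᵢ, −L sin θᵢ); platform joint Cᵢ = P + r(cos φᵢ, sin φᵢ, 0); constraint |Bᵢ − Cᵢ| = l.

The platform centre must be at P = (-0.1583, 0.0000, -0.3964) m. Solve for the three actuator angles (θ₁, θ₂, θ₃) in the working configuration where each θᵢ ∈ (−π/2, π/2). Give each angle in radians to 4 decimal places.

rotate P by −φ1: (-0.1583, 0.0000, -0.3964)
  A cos θ + B sin θ = C:  0.3583·cos θ + -0.3964·sin θ = -0.2080
  √(A²+B²)=0.5343;  θ1 = -0.8358+1.9706 ≈ 1.1347
arm 2 (φ=120.0°): x'=0.0791, y'=0.1371
  A cos θ + B sin θ = C:  0.1209·cos θ + -0.3964·sin θ = 0.1878
  √(A²+B²)=0.4144;  θ2 = -1.2749+1.1005 ≈ -0.1744
rotate P by −φ3: (0.0792, -0.1371, -0.3964)
  e−x'=0.1208;  (l²−L²−(e−x')²−y'²−z²)/2L = 0.1878
  θ3 = atan2(B,A) + arccos(C/0.4144) = -0.1744

θ₁ = 1.1347, θ₂ = -0.1744, θ₃ = -0.1744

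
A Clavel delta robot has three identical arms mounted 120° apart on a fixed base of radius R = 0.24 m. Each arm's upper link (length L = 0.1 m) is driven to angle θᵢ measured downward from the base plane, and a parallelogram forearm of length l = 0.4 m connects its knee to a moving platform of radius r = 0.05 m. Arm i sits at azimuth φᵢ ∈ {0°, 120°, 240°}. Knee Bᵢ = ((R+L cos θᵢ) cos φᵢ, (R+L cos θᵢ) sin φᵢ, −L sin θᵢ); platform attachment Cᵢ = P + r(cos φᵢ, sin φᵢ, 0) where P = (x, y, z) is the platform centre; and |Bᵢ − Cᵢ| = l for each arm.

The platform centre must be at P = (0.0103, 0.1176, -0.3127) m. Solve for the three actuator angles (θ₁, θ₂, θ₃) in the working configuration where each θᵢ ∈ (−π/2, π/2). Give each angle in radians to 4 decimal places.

θ₁ = 0.4370, θ₂ = -0.3491, θ₃ = 1.2220

rotate P by −φ1: (0.0103, 0.1176, -0.3127)
  A cos θ + B sin θ = C:  0.1797·cos θ + -0.3127·sin θ = 0.0305
  γ=atan2(-0.3127,0.1797)=-1.0492;  ψ=arccos(0.0845)=1.4862;  θ1=γ+ψ≈0.4370
φ2=120.0° → target in arm frame (0.0967, -0.0677)
  e−x'=0.0933;  (l²−L²−(e−x')²−y'²−z²)/2L = 0.1946
  θ2 = atan2(B,A) + arccos(C/0.3263) = -0.3491
arm 3 (φ=240.0°): x'=-0.1070, y'=-0.0499
  e−x'=0.2970;  (l²−L²−(e−x')²−y'²−z²)/2L = -0.1924
  θ3 = atan2(B,A) + arccos(C/0.4313) = 1.2220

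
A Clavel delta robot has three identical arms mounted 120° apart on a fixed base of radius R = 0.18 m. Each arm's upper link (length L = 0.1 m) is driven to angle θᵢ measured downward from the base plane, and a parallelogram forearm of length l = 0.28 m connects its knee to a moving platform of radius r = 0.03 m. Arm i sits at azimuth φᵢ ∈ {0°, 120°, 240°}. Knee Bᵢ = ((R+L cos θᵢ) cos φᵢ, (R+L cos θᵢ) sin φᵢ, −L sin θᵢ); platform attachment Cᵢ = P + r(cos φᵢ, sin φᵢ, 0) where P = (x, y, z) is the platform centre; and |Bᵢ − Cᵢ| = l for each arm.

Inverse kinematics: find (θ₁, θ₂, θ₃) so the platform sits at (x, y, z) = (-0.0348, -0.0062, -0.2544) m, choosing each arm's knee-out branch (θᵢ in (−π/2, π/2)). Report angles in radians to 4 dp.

θ₁ = 1.1348, θ₂ = 0.7853, θ₃ = 0.6986

φ1=0.0° → target in arm frame (-0.0348, -0.0062)
  A=0.1848, B=-0.2544, C=(l²−L²−A²−y'²−z²)/(2L)=-0.1525
  √(A²+B²)=0.3144;  θ1 = -0.9426+2.0773 ≈ 1.1348
φ2=120.0° → target in arm frame (0.0120, 0.0332)
  A=0.1380, B=-0.2544, C=(l²−L²−A²−y'²−z²)/(2L)=-0.0823
  θ2 = atan2(B,A) + arccos(C/0.2894) = 0.7853
φ3=240.0° → target in arm frame (0.0228, -0.0270)
  A=0.1272, B=-0.2544, C=(l²−L²−A²−y'²−z²)/(2L)=-0.0662
  θ3 = atan2(B,A) + arccos(C/0.2844) = 0.6986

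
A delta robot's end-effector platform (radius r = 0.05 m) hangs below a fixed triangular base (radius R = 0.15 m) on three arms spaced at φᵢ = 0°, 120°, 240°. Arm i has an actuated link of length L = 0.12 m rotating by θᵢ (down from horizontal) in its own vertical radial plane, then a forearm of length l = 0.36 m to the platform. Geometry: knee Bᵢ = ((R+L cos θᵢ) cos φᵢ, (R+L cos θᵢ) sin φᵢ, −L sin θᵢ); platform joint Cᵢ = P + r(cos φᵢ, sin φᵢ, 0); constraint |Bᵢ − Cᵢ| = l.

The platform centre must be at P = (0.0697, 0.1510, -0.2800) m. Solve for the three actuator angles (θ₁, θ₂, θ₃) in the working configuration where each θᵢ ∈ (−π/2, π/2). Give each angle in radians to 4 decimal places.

θ₁ = -0.0870, θ₂ = -0.2616, θ₃ = 1.1347

arm 1 (φ=0.0°): x'=0.0697, y'=0.1510
  A cos θ + B sin θ = C:  0.0303·cos θ + -0.2800·sin θ = 0.0545
  √(A²+B²)=0.2816;  θ1 = -1.4630+1.3760 ≈ -0.0870
arm 2 (φ=120.0°): x'=0.0959, y'=-0.1359
  A cos θ + B sin θ = C:  0.0041·cos θ + -0.2800·sin θ = 0.0764
  √(A²+B²)=0.2800;  θ2 = -1.5562+1.2946 ≈ -0.2616
φ3=240.0° → target in arm frame (-0.1656, -0.0151)
  A=0.2656, B=-0.2800, C=(l²−L²−A²−y'²−z²)/(2L)=-0.1416
  γ=atan2(-0.2800,0.2656)=-0.8117;  ψ=arccos(-0.3669)=1.9465;  θ3=γ+ψ≈1.1347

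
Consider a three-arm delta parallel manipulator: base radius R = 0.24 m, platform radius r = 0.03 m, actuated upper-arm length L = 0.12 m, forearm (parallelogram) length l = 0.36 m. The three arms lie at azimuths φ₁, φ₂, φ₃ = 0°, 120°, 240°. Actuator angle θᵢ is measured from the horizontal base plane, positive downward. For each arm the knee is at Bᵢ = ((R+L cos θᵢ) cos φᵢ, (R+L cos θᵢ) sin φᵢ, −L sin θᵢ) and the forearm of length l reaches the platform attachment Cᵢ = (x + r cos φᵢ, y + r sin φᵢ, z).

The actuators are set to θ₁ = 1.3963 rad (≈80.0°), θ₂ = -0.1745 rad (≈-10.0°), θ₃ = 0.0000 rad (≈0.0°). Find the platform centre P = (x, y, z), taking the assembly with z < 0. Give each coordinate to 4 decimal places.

arm 1 at φ=0.0°: (R−r)+L cos θ1 = 0.2308;  O1 = (0.2308, 0.0000, -0.1182)
O2 = (0.3282·cos120.0°, 0.3282·sin120.0°, 0.0208) = (-0.1641, 0.2842, 0.0208)
O3 = (0.3300·cos240.0°, 0.3300·sin240.0°, 0.0000) = (-0.1650, -0.2858, 0.0000)
|O₂|²−|O₁|² = 0.0409;  |O₃|²−|O₁|² = 0.0416
plane₁₂: -0.7898x+0.5684y+0.2780z = 0.0409
det = 0.9015;  x = -0.0522+0.3253z,  y = -0.0006+-0.0371z
into |P−O₁|² = l²: 1.1072z² + 0.0523z + -0.0355 = 0;  Δ = 0.1601;  z = -0.2043 or 0.1571 → z<0 root = -0.2043
x = -0.1186, y = 0.0070

(-0.1186, 0.0070, -0.2043)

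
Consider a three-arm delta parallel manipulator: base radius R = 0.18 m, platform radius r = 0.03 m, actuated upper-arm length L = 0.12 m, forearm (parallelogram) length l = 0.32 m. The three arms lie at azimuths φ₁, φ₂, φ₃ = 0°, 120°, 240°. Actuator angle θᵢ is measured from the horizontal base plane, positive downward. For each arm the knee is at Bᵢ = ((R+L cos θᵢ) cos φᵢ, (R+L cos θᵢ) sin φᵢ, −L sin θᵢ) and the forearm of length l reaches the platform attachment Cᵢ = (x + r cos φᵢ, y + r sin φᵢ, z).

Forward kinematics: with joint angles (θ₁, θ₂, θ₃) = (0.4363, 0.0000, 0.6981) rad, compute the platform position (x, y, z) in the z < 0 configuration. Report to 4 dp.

(-0.0045, 0.0487, -0.2260)

φ1=0.0°: virtual centre (0.2588, 0.0000, -0.0507), radius l
arm 2 at φ=120.0°: e+L cos θ2 = 0.2700;  S2 = (-0.1350, 0.2338, 0.0000)
S3 = (0.2419·cos240.0°, 0.2419·sin240.0°, -0.0771) = (-0.1210, -0.2095, -0.0771)
subtract pairs → two planes through P
[-0.7875 0.4677 0.1014]·P = 0.0034;  [-0.7594 -0.4190 -0.0528]·P = -0.0050
det = 0.6852;  x = 0.0014+0.0260z,  y = 0.0095+-0.1732z
sphere 1 gives Az²+Bz+C=0 with A=1.0307, B=0.0848, C=-0.0335;  B²−4AC=0.1453;  roots -0.2260, 0.1438;  negative root z = -0.2260
x = -0.0045, y = 0.0487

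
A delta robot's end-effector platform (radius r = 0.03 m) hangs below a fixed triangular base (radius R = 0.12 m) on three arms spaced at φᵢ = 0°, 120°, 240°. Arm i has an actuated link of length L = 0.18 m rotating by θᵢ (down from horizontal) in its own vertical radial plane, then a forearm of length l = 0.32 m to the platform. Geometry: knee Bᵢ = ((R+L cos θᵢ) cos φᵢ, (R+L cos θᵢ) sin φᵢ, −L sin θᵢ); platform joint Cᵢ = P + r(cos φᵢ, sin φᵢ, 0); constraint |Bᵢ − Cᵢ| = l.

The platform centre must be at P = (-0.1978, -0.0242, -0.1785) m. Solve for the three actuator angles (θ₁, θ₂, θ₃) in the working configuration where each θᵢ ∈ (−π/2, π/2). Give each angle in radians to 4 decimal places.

θ₁ = 1.3961, θ₂ = -0.0002, θ₃ = -0.3494

arm 1 (φ=0.0°): x'=-0.1978, y'=-0.0242
  A=0.2878, B=-0.1785, C=(l²−L²−A²−y'²−z²)/(2L)=-0.1258
  √(A²+B²)=0.3387;  θ1 = -0.5552+1.9513 ≈ 1.3961
arm 2 (φ=120.0°): x'=0.0779, y'=0.1834
  e−x'=0.0121;  (l²−L²−(e−x')²−y'²−z²)/2L = 0.0121
  √(A²+B²)=0.1789;  θ2 = -1.5033+1.5031 ≈ -0.0002
rotate P by −φ3: (0.1199, -0.1592, -0.1785)
  e−x'=-0.0299;  (l²−L²−(e−x')²−y'²−z²)/2L = 0.0331
  θ3 = atan2(B,A) + arccos(C/0.1810) = -0.3494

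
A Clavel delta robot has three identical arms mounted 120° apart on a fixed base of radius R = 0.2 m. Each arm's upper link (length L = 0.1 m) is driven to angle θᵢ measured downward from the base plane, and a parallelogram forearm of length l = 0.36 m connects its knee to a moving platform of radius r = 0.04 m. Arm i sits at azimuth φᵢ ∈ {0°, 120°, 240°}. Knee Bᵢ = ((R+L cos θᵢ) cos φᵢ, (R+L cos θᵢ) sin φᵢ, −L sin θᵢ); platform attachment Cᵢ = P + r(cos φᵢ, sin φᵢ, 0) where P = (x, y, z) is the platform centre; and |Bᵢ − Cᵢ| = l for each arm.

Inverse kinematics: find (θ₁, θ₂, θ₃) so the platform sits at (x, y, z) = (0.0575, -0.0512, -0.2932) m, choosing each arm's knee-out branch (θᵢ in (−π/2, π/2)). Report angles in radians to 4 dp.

arm 1 (φ=0.0°): x'=0.0575, y'=-0.0512
  e−x'=0.1025;  (l²−L²−(e−x')²−y'²−z²)/2L = 0.1025
  γ=atan2(-0.2932,0.1025)=-1.2345;  ψ=arccos(0.3301)=1.2344;  θ1=γ+ψ≈-0.0001
φ2=120.0° → target in arm frame (-0.0731, -0.0242)
  A=0.2331, B=-0.2932, C=(l²−L²−A²−y'²−z²)/(2L)=-0.1064
  √(A²+B²)=0.3746;  θ2 = -0.8991+1.8589 ≈ 0.9597
arm 3 (φ=240.0°): x'=0.0156, y'=0.0754
  e−x'=0.1444;  (l²−L²−(e−x')²−y'²−z²)/2L = 0.0355
  γ=atan2(-0.2932,0.1444)=-1.1131;  ψ=arccos(0.1085)=1.4620;  θ3=γ+ψ≈0.3489

θ₁ = -0.0001, θ₂ = 0.9597, θ₃ = 0.3489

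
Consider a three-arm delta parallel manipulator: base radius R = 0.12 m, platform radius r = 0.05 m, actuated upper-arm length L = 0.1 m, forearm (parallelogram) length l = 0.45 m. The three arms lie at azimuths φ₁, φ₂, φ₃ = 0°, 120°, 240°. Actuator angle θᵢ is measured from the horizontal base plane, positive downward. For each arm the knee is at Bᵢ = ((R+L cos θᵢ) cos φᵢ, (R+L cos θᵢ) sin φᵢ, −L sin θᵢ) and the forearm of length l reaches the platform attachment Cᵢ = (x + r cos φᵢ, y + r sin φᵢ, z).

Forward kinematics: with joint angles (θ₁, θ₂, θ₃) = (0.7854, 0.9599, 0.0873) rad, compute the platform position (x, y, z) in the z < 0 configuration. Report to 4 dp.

(-0.0448, -0.1378, -0.4568)

φ1=0.0°: virtual centre (0.1407, 0.0000, -0.0707), radius l
arm 2 at φ=120.0°: (R−r)+L cos θ2 = 0.1274;  centre 2 = (-0.0637, 0.1103, -0.0819)
arm 3 at φ=240.0°: (R−r)+L cos θ3 = 0.1696;  centre 3 = (-0.0848, -0.1469, -0.0087)
|centre ₂|²−|centre ₁|² = -0.0019;  |centre ₃|²−|centre ₁|² = 0.0040
[-0.4088 0.2206 -0.0224]·P = -0.0019;  [-0.4510 -0.2938 0.1240]·P = 0.0040
det = 0.2196;  x = -0.0016+0.0946z,  y = -0.0114+0.2768z
into |P−centre ₁|² = l²: 1.0856z² + 0.1082z + -0.1771 = 0;  Δ = 0.7809;  z = -0.4568 or 0.3572 → z<0 root = -0.4568
x = -0.0448, y = -0.1378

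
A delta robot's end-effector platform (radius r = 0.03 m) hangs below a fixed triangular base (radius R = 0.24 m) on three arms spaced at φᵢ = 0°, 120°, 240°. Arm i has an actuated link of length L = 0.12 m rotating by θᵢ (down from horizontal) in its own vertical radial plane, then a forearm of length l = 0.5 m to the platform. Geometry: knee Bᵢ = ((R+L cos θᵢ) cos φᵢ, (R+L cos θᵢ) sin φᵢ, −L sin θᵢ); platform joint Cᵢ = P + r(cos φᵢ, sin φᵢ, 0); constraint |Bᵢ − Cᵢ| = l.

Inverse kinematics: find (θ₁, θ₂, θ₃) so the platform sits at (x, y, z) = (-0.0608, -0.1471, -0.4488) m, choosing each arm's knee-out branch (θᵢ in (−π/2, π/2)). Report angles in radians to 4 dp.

θ₁ = 1.0473, θ₂ = 1.2215, θ₃ = -0.1743

arm 1 (φ=0.0°): x'=-0.0608, y'=-0.1471
  A cos θ + B sin θ = C:  0.2708·cos θ + -0.4488·sin θ = -0.2533
  √(A²+B²)=0.5242;  θ1 = -1.0279+2.0752 ≈ 1.0473
φ2=120.0° → target in arm frame (-0.0970, 0.1262)
  A cos θ + B sin θ = C:  0.3070·cos θ + -0.4488·sin θ = -0.3166
  θ2 = atan2(B,A) + arccos(C/0.5438) = 1.2215
arm 3 (φ=240.0°): x'=0.1578, y'=0.0209
  A cos θ + B sin θ = C:  0.0522·cos θ + -0.4488·sin θ = 0.1292
  √(A²+B²)=0.4518;  θ3 = -1.4550+1.2807 ≈ -0.1743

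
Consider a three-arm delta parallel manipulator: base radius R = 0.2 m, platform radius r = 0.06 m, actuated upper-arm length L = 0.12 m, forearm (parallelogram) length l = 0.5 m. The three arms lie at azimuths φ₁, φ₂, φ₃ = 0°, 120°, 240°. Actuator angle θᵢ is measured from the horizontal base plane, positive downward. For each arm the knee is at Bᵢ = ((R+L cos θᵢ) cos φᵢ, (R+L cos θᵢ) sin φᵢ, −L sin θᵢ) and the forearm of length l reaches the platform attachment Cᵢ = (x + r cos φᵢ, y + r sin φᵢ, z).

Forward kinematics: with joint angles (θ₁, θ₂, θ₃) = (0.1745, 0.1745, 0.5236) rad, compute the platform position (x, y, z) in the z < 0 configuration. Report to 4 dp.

(0.0269, 0.0466, -0.4617)

arm 1 at φ=0.0°: (R−r)+L cos θ1 = 0.2582;  centre 1 = (0.2582, 0.0000, -0.0208)
centre 2 = (0.2582·cos120.0°, 0.2582·sin120.0°, -0.0208) = (-0.1291, 0.2236, -0.0208)
φ3=240.0°: virtual centre (-0.1220, -0.2112, -0.0600), radius l
subtract pairs → two planes through P
linear system: -0.7745x+0.4472y = 0.0000−0.0000z; -0.7603x+-0.4225y = -0.0040−-0.0783z
det = 0.6672;  x = 0.0027+-0.0525z,  y = 0.0046+-0.0909z
quadratic in z: (1.0110)z²+(0.0677)z+(-0.1843)=0, √Δ=0.8659 → z ∈ {-0.4617, 0.3948}; z = -0.4617 (taking z<0)
x = 0.0269, y = 0.0466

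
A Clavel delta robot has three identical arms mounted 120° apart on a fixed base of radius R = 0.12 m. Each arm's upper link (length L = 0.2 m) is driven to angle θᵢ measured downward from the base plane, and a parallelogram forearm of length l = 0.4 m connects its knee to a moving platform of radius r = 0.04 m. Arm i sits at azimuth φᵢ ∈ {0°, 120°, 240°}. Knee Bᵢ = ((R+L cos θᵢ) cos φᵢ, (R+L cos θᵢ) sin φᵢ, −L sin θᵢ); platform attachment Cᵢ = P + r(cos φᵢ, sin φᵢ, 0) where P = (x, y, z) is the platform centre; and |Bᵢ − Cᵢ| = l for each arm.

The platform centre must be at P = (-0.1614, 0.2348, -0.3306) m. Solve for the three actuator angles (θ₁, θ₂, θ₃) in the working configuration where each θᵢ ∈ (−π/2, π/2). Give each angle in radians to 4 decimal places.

θ₁ = 1.3087, θ₂ = -0.3493, θ₃ = 1.2214

rotate P by −φ1: (-0.1614, 0.2348, -0.3306)
  A=0.2414, B=-0.3306, C=(l²−L²−A²−y'²−z²)/(2L)=-0.2568
  θ1 = atan2(B,A) + arccos(C/0.4094) = 1.3087
rotate P by −φ2: (0.2840, 0.0224, -0.3306)
  A=-0.2040, B=-0.3306, C=(l²−L²−A²−y'²−z²)/(2L)=-0.0786
  √(A²+B²)=0.3885;  θ2 = -2.1238+1.7745 ≈ -0.3493
arm 3 (φ=240.0°): x'=-0.1226, y'=-0.2572
  A cos θ + B sin θ = C:  0.2026·cos θ + -0.3306·sin θ = -0.2413
  γ=atan2(-0.3306,0.2026)=-1.0209;  ψ=arccos(-0.6222)=2.2423;  θ3=γ+ψ≈1.2214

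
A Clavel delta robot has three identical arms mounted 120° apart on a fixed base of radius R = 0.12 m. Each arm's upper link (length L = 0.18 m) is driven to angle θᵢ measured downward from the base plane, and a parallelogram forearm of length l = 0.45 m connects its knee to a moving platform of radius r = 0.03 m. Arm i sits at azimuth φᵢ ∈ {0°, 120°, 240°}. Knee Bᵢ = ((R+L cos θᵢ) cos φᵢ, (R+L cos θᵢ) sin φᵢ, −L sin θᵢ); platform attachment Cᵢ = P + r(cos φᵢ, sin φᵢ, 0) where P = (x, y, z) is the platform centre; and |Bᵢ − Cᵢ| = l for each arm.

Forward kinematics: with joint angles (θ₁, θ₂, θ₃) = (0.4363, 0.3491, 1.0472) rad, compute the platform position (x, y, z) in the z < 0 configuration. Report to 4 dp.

φ1=0.0°: virtual centre (0.2531, 0.0000, -0.0761), radius l
φ2=120.0°: virtual centre (-0.1296, 0.2244, -0.0616), radius l
S3 = (0.1800·cos240.0°, 0.1800·sin240.0°, -0.1559) = (-0.0900, -0.1559, -0.1559)
eliminate P² terms by subtracting sphere 1 from 2 and 3
plane₁₂: -0.7654x+0.4488y+0.0290z = 0.0011
Cramer: x(z) = 0.0102-0.1145z;  y(z) = 0.0198-0.2599z
quadratic in z: (1.0807)z²+(0.1975)z+(-0.1373)=0, √Δ=0.7953 → z ∈ {-0.4593, 0.2766}; z = -0.4593 (taking z<0)
x = 0.0628, y = 0.1392

(0.0628, 0.1392, -0.4593)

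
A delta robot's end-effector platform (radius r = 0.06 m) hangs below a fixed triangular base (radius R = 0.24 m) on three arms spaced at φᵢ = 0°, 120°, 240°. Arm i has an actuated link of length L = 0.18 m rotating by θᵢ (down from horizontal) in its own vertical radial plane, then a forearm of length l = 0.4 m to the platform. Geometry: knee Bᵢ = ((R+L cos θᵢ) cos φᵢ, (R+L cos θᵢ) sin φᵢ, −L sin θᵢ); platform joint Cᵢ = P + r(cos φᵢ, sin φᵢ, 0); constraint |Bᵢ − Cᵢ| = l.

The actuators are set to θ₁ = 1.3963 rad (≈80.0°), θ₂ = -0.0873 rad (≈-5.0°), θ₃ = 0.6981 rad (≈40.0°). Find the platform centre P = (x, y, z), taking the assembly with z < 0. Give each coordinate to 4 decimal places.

(-0.1594, 0.0759, -0.3072)

arm 1 at φ=0.0°: e+L cos θ1 = 0.2113;  centre 1 = (0.2113, 0.0000, -0.1773)
arm 2 at φ=120.0°: e+L cos θ2 = 0.3593;  centre 2 = (-0.1797, 0.3112, 0.0157)
arm 3 at φ=240.0°: e+L cos θ3 = 0.3179;  centre 3 = (-0.1589, -0.2753, -0.1157)
eliminate P² terms by subtracting sphere 1 from 2 and 3
linear system: -0.7818x+0.6224y = 0.0533−0.3859z; -0.7404x+-0.5506y = 0.0384−0.1231z
det = 0.8913;  x = -0.0597+0.3244z,  y = 0.0106+-0.2126z
into |P−centre ₁|² = l²: 1.1504z² + 0.1742z + -0.0550 = 0;  Δ = 0.2836;  z = -0.3072 or 0.1557 → z<0 root = -0.3072
x = -0.1594, y = 0.0759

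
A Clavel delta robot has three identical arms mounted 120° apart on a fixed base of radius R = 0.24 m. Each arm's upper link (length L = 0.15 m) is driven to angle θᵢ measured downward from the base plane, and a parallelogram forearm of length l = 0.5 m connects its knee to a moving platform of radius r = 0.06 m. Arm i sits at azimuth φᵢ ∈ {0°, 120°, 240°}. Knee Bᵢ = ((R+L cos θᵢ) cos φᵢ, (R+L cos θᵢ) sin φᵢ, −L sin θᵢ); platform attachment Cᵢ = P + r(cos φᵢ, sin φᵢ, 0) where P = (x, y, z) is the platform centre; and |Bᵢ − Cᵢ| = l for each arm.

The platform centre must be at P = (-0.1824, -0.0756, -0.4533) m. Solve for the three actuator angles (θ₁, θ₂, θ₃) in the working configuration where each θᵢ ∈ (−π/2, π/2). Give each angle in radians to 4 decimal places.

arm 1 (φ=0.0°): x'=-0.1824, y'=-0.0756
  A=0.3624, B=-0.4533, C=(l²−L²−A²−y'²−z²)/(2L)=-0.3834
  γ=atan2(-0.4533,0.3624)=-0.8964;  ψ=arccos(-0.6607)=2.2925;  θ1=γ+ψ≈1.3961
rotate P by −φ2: (0.0257, 0.1958, -0.4533)
  e−x'=0.1543;  (l²−L²−(e−x')²−y'²−z²)/2L = -0.1337
  θ2 = atan2(B,A) + arccos(C/0.4788) = 0.6110
arm 3 (φ=240.0°): x'=0.1567, y'=-0.1202
  A=0.0233, B=-0.4533, C=(l²−L²−A²−y'²−z²)/(2L)=0.0235
  θ3 = atan2(B,A) + arccos(C/0.4539) = -0.0003

θ₁ = 1.3961, θ₂ = 0.6110, θ₃ = -0.0003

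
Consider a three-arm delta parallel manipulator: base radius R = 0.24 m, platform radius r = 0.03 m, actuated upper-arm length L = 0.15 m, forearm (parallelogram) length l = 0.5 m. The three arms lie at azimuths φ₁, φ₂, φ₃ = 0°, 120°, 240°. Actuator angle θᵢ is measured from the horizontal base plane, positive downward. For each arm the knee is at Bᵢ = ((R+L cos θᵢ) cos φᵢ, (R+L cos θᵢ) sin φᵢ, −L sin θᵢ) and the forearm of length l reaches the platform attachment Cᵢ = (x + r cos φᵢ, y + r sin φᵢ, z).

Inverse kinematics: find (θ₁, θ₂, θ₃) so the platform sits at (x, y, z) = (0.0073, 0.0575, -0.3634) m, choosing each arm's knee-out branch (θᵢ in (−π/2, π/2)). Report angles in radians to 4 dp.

θ₁ = 0.0875, θ₂ = -0.1748, θ₃ = 0.4365

φ1=0.0° → target in arm frame (0.0073, 0.0575)
  A cos θ + B sin θ = C:  0.2027·cos θ + -0.3634·sin θ = 0.1702
  γ=atan2(-0.3634,0.2027)=-1.0620;  ψ=arccos(0.4089)=1.1495;  θ1=γ+ψ≈0.0875
arm 2 (φ=120.0°): x'=0.0461, y'=-0.0351
  A cos θ + B sin θ = C:  0.1639·cos θ + -0.3634·sin θ = 0.2245
  γ=atan2(-0.3634,0.1639)=-1.1472;  ψ=arccos(0.5633)=0.9724;  θ2=γ+ψ≈-0.1748
arm 3 (φ=240.0°): x'=-0.0534, y'=-0.0224
  e−x'=0.2634;  (l²−L²−(e−x')²−y'²−z²)/2L = 0.0851
  θ3 = atan2(B,A) + arccos(C/0.4488) = 0.4365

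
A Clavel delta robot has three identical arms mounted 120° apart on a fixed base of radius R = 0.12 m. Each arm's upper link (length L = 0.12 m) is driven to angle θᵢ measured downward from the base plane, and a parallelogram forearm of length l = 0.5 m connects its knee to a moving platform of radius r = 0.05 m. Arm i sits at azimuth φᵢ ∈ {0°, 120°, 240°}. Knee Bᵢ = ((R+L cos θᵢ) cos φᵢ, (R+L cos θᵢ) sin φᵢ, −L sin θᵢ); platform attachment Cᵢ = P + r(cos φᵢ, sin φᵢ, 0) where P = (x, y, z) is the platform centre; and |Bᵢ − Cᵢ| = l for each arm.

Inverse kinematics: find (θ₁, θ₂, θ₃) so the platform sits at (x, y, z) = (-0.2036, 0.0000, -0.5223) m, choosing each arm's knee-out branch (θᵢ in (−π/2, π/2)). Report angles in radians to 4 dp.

θ₁ = 1.3964, θ₂ = 0.5237, θ₃ = 0.5237

rotate P by −φ1: (-0.2036, 0.0000, -0.5223)
  A=0.2736, B=-0.5223, C=(l²−L²−A²−y'²−z²)/(2L)=-0.4669
  √(A²+B²)=0.5896;  θ1 = -1.0883+2.4846 ≈ 1.3964
arm 2 (φ=120.0°): x'=0.1018, y'=0.1763
  A cos θ + B sin θ = C:  -0.0318·cos θ + -0.5223·sin θ = -0.2887
  √(A²+B²)=0.5233;  θ2 = -1.6316+2.1553 ≈ 0.5237
φ3=240.0° → target in arm frame (0.1018, -0.1763)
  A cos θ + B sin θ = C:  -0.0318·cos θ + -0.5223·sin θ = -0.2887
  θ3 = atan2(B,A) + arccos(C/0.5233) = 0.5237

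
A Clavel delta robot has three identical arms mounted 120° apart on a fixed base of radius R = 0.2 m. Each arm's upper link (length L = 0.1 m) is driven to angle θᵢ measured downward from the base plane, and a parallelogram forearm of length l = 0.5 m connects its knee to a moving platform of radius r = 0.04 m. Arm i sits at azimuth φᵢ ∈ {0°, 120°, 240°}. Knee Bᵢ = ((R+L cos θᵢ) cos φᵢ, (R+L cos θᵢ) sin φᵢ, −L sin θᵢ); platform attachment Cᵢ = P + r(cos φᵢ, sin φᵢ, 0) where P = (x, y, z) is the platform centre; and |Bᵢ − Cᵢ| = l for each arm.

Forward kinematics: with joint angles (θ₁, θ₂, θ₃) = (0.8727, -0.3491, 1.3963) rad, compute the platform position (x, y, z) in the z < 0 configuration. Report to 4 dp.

(-0.0379, 0.1912, -0.4570)

arm 1 at φ=0.0°: (R−r)+L cos θ1 = 0.2243;  O1 = (0.2243, 0.0000, -0.0766)
O2 = (0.2540·cos120.0°, 0.2540·sin120.0°, 0.0342) = (-0.1270, 0.2199, 0.0342)
O3 = (0.1774·cos240.0°, 0.1774·sin240.0°, -0.0985) = (-0.0887, -0.1536, -0.0985)
subtract pairs → two planes through P
plane₁₂: -0.7025x+0.4399y+0.2216z = 0.0095
Cramer: x(z) = 0.0075+0.0994z;  y(z) = 0.0336-0.3450z
into |P−O₁|² = l²: 1.1289z² + 0.0869z + -0.1960 = 0;  Δ = 0.8927;  z = -0.4570 or 0.3800 → z<0 root = -0.4570
x = -0.0379, y = 0.1912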